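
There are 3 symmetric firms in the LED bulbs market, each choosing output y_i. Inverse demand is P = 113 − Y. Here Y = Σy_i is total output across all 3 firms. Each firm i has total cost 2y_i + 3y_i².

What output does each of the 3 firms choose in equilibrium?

A representative firm's profit is π_i = y_i(113 − Y) − 2y_i − 3y_i², with Y = y_i + Σ_{j≠i} y_j.
First-order condition: 111 − 8y_i − Σ_{j≠i} y_j = 0.
Imposing symmetry (y_j = y for all j) turns Σ_{j≠i} y_j into 2y, so 111 = 10y and y = 11.1.

11.1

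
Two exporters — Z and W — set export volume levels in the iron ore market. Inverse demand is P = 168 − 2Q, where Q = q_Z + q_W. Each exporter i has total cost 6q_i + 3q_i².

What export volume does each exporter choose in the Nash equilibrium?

Exporter Z's profit: π = q_Z(168 − 2(q_Z + q_W)) − 6q_Z − 3q_Z².
∂π/∂q_Z = 162 − 10q_Z − 2q_W = 0, so q_Z = 16.2 − 0.2q_W.
The game is symmetric, so in equilibrium q_W = q_Z: the reaction function gives 1.2q_Z = 16.2, hence q_Z = 13.5.

13.5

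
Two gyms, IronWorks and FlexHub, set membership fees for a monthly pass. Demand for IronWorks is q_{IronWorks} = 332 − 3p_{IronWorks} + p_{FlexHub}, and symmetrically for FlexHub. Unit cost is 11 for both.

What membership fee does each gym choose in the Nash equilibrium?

73

IronWorks's profit: π = (p_{IronWorks} − 11)(332 − 3p_{IronWorks} + p_{FlexHub}).
∂π/∂p_{IronWorks} = 365 − 6p_{IronWorks} + p_{FlexHub} = 0 ⇒ p_{IronWorks} = 365/6 + (1/6)p_{FlexHub}.
By symmetry p_{FlexHub} = p_{IronWorks}; substituting into the reaction function, (5/6)p_{IronWorks} = 365/6 and p_{IronWorks} = 73.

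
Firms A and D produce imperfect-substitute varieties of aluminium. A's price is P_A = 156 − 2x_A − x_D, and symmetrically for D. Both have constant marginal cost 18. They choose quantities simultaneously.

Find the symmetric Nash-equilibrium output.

Firm A's profit: π = x_A(156 − 2x_A − x_D) − 18x_A.
∂π/∂x_A = 138 − 4x_A − x_D = 0 ⇒ x_A = 34.5 − 0.25x_D.
By symmetry x_D = x_A; substituting into the reaction function, 1.25x_A = 34.5 and x_A = 27.6.

27.6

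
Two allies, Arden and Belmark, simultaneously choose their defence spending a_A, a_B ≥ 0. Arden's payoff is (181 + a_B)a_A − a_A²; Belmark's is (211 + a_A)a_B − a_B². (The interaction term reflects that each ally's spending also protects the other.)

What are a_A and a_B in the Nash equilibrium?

191, 201

Expanding Arden's payoff: 181a_A + a_Ba_A − a_A².
∂π/∂a_A = 181 + a_B − 2a_A = 0, so a_A = 90.5 + 0.5a_B.
Likewise for Belmark: a_B = 105.5 + 0.5a_A.
Substituting the second reaction function into the first: a_A = 90.5 + 0.5(105.5 + 0.5a_A), which gives 0.75a_A = 143.25 ⇒ a_A = 191.
Then a_B = 105.5 + 0.5·191 = 201.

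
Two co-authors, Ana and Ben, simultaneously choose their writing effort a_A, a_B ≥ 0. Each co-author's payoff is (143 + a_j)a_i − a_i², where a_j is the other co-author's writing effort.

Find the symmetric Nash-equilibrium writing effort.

Ana's payoff is (143 + a_B)a_A − a_A².
∂π/∂a_A = 143 + a_B − 2a_A = 0, so a_A = 71.5 + 0.5a_B.
The game is symmetric, so in equilibrium a_B = a_A: the reaction function gives 0.5a_A = 71.5, hence a_A = 143.

143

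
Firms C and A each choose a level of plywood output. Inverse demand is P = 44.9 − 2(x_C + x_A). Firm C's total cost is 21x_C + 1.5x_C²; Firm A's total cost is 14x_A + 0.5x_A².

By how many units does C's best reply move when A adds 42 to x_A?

-12

Firm C's profit: π = x_C(44.9 − 2(x_C + x_A)) − 21x_C − 1.5x_C².
∂π/∂x_C = 23.9 − 7x_C − 2x_A = 0, so x_C = 239/70 − (2/7)x_A.
The reaction-function slope is −2/7, so a 42-unit rise in x_A moves x_C by −2/7 × 42 = −12. C's best response falls — the actions are strategic substitutes.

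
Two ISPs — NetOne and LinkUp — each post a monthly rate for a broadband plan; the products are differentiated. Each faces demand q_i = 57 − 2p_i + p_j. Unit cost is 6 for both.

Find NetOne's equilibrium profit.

578

NetOne's profit: π = (p_{NetOne} − 6)(57 − 2p_{NetOne} + p_{LinkUp}).
∂π/∂p_{NetOne} = 69 − 4p_{NetOne} + p_{LinkUp} = 0 ⇒ p_{NetOne} = 17.25 + 0.25p_{LinkUp}.
The game is symmetric, so in equilibrium p_{LinkUp} = p_{NetOne}: the reaction function gives 0.75p_{NetOne} = 17.25, hence p_{NetOne} = 23.
q_{NetOne} = 57 − 2·23 + 23 = 34.
Profit = (23 − 6)·34 = 578.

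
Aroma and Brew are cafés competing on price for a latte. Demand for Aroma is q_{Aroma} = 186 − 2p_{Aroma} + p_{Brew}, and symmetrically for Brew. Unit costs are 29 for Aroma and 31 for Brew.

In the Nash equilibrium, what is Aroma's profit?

5533.52

Aroma's profit: π = (p_{Aroma} − 29)(186 − 2p_{Aroma} + p_{Brew}).
∂π/∂p_{Aroma} = 244 − 4p_{Aroma} + p_{Brew} = 0 ⇒ p_{Aroma} = 61 + 0.25p_{Brew}.
Similarly p_{Brew} = 62 + 0.25p_{Aroma}.
Plugging p_{Brew} into Aroma's best response: p_{Aroma} = 61 + 0.25(62 + 0.25p_{Aroma}) ⇒ 0.9375p_{Aroma} = 76.5, so p_{Aroma} = 81.6.
Then p_{Brew} = 62 + 0.25·81.6 = 82.4.
q_{Aroma} = 186 − 2·81.6 + 82.4 = 105.2.
Profit = (81.6 − 29)·105.2 = 5533.52.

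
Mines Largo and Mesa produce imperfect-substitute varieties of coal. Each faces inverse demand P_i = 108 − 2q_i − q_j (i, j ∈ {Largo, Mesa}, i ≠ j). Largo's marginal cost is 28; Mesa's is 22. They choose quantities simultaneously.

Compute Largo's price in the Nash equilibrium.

59.2

Mine Largo's profit: π = q_{Largo}(108 − 2q_{Largo} − q_{Mesa}) − 28q_{Largo}.
∂π/∂q_{Largo} = 80 − 4q_{Largo} − q_{Mesa} = 0 ⇒ q_{Largo} = 20 − 0.25q_{Mesa}.
Similarly q_{Mesa} = 21.5 − 0.25q_{Largo}.
Plugging q_{Mesa} into Largo's best response: q_{Largo} = 20 − 0.25(21.5 − 0.25q_{Largo}) ⇒ 0.9375q_{Largo} = 14.625, so q_{Largo} = 15.6.
Then q_{Mesa} = 21.5 − 0.25·15.6 = 17.6.
P_{Largo} = 108 − 2·15.6 − 17.6 = 59.2.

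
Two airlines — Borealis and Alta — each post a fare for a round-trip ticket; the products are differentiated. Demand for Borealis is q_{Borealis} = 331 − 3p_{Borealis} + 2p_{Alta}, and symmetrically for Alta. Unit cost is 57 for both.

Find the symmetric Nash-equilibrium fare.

Borealis's profit: π = (p_{Borealis} − 57)(331 − 3p_{Borealis} + 2p_{Alta}).
∂π/∂p_{Borealis} = 502 − 6p_{Borealis} + 2p_{Alta} = 0 ⇒ p_{Borealis} = 251/3 + (1/3)p_{Alta}.
The game is symmetric, so in equilibrium p_{Alta} = p_{Borealis}: the reaction function gives (2/3)p_{Borealis} = 251/3, hence p_{Borealis} = 125.5.

125.5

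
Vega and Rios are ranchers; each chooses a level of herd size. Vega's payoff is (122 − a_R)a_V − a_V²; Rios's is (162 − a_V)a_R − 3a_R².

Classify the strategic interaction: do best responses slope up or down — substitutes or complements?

Expanding Vega's payoff: 122a_V − a_Ra_V − a_V².
∂π/∂a_V = 122 − a_R − 2a_V = 0, so a_V = 61 − 0.5a_R.
The best-response slope da_V/da_R = −0.5 < 0: the reaction function is downward-sloping, so the choices are strategic substitutes.

strategic substitutes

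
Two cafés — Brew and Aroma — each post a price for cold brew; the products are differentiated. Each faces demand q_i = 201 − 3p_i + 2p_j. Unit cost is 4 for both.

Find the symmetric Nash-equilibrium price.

Brew's profit: π = (p_{Brew} − 4)(201 − 3p_{Brew} + 2p_{Aroma}).
∂π/∂p_{Brew} = 213 − 6p_{Brew} + 2p_{Aroma} = 0 ⇒ p_{Brew} = 35.5 + (1/3)p_{Aroma}.
The game is symmetric, so in equilibrium p_{Aroma} = p_{Brew}: the reaction function gives (2/3)p_{Brew} = 35.5, hence p_{Brew} = 53.25.

53.25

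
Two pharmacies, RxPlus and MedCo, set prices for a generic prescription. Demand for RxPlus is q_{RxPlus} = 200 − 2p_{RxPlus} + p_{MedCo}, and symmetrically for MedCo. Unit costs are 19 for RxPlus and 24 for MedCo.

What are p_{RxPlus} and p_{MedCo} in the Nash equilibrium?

RxPlus's profit: π = (p_{RxPlus} − 19)(200 − 2p_{RxPlus} + p_{MedCo}).
∂π/∂p_{RxPlus} = 238 − 4p_{RxPlus} + p_{MedCo} = 0 ⇒ p_{RxPlus} = 59.5 + 0.25p_{MedCo}.
Similarly p_{MedCo} = 62 + 0.25p_{RxPlus}.
Substituting the second reaction function into the first: p_{RxPlus} = 59.5 + 0.25(62 + 0.25p_{RxPlus}), which gives 0.9375p_{RxPlus} = 75 ⇒ p_{RxPlus} = 80.
Then p_{MedCo} = 62 + 0.25·80 = 82.

80, 82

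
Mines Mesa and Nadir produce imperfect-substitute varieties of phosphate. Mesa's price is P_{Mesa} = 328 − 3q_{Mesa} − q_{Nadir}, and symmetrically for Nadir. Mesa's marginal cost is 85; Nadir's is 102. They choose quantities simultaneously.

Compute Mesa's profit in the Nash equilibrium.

Mine Mesa's profit: π = q_{Mesa}(328 − 3q_{Mesa} − q_{Nadir}) − 85q_{Mesa}.
∂π/∂q_{Mesa} = 243 − 6q_{Mesa} − q_{Nadir} = 0 ⇒ q_{Mesa} = 40.5 − (1/6)q_{Nadir}.
Similarly q_{Nadir} = 113/3 − (1/6)q_{Mesa}.
Solving the two reaction functions simultaneously: (1 − (−1/6)(−1/6))q_{Mesa} = 40.5 − (1/6)·(113/3), so (35/36)q_{Mesa} = 308/9 and q_{Mesa} = 35.2.
Then q_{Nadir} = 113/3 − (1/6)·35.2 = 31.8.
P_{Mesa} = 328 − 3·35.2 − 31.8 = 190.6.
Profit = (190.6 − 85)·35.2 = 3717.12.

3717.12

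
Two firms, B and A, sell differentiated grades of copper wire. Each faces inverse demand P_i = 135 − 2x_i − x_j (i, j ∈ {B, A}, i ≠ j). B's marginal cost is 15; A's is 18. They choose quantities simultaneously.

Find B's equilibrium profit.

1171.28

Firm B's profit: π = x_B(135 − 2x_B − x_A) − 15x_B.
∂π/∂x_B = 120 − 4x_B − x_A = 0 ⇒ x_B = 30 − 0.25x_A.
Similarly x_A = 29.25 − 0.25x_B.
Plugging x_A into B's best response: x_B = 30 − 0.25(29.25 − 0.25x_B) ⇒ 0.9375x_B = 22.6875, so x_B = 24.2.
Then x_A = 29.25 − 0.25·24.2 = 23.2.
P_B = 135 − 2·24.2 − 23.2 = 63.4.
Profit = (63.4 − 15)·24.2 = 1171.28.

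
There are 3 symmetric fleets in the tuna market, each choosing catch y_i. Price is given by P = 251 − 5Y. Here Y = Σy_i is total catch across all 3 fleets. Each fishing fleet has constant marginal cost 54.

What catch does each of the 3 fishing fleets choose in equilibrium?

9.85

A representative fishing fleet's profit is π_i = y_i(251 − 5Y) − 54y_i, with Y = y_i + Σ_{j≠i} y_j.
First-order condition: 197 − 10y_i − 5Σ_{j≠i} y_j = 0.
Imposing symmetry (y_j = y for all j) turns Σ_{j≠i} y_j into 2y, so 197 = 20y and y = 9.85.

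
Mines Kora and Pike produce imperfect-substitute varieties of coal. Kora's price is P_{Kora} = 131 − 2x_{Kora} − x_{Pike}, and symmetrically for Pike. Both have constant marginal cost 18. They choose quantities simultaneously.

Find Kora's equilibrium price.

Mine Kora's profit: π = x_{Kora}(131 − 2x_{Kora} − x_{Pike}) − 18x_{Kora}.
∂π/∂x_{Kora} = 113 − 4x_{Kora} − x_{Pike} = 0 ⇒ x_{Kora} = 28.25 − 0.25x_{Pike}.
By symmetry x_{Pike} = x_{Kora}; substituting into the reaction function, 1.25x_{Kora} = 28.25 and x_{Kora} = 22.6.
P_{Kora} = 131 − 2·22.6 − 22.6 = 63.2.

63.2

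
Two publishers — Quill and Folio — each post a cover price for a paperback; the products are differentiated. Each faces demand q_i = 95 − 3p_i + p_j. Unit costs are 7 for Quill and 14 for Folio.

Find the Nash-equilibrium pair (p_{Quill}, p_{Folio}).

Quill's profit: π = (p_{Quill} − 7)(95 − 3p_{Quill} + p_{Folio}).
∂π/∂p_{Quill} = 116 − 6p_{Quill} + p_{Folio} = 0 ⇒ p_{Quill} = 58/3 + (1/6)p_{Folio}.
Similarly p_{Folio} = 137/6 + (1/6)p_{Quill}.
Substituting the second reaction function into the first: p_{Quill} = 58/3 + (1/6)(137/6 + (1/6)p_{Quill}), which gives (35/36)p_{Quill} = 833/36 ⇒ p_{Quill} = 23.8.
Then p_{Folio} = 137/6 + (1/6)·23.8 = 26.8.

23.8, 26.8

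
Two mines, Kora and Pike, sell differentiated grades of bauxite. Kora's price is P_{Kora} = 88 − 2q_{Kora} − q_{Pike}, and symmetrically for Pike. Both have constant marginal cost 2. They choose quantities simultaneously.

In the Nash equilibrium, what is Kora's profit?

Mine Kora's profit: π = q_{Kora}(88 − 2q_{Kora} − q_{Pike}) − 2q_{Kora}.
∂π/∂q_{Kora} = 86 − 4q_{Kora} − q_{Pike} = 0 ⇒ q_{Kora} = 21.5 − 0.25q_{Pike}.
Setting q_{Kora} = q_{Pike} in the reaction function: q_{Kora} = 21.5 − 0.25q_{Kora}, so q_{Kora} = 21.5 / 1.25 = 17.2.
P_{Kora} = 88 − 2·17.2 − 17.2 = 36.4.
Profit = (36.4 − 2)·17.2 = 591.68.

591.68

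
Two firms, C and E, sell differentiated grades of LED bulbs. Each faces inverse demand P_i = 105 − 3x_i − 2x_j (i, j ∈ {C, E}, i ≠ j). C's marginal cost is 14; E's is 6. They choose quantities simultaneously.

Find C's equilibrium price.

46.625

Firm C's profit: π = x_C(105 − 3x_C − 2x_E) − 14x_C.
∂π/∂x_C = 91 − 6x_C − 2x_E = 0 ⇒ x_C = 91/6 − (1/3)x_E.
Similarly x_E = 16.5 − (1/3)x_C.
Substituting the second reaction function into the first: x_C = 91/6 − (1/3)(16.5 − (1/3)x_C), which gives (8/9)x_C = 29/3 ⇒ x_C = 10.875.
Then x_E = 16.5 − (1/3)·10.875 = 12.875.
P_C = 105 − 3·10.875 − 2·12.875 = 46.625.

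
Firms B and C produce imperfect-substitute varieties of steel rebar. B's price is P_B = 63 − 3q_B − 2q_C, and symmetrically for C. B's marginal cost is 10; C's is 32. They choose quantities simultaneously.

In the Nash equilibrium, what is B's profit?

192

Firm B's profit: π = q_B(63 − 3q_B − 2q_C) − 10q_B.
∂π/∂q_B = 53 − 6q_B − 2q_C = 0 ⇒ q_B = 53/6 − (1/3)q_C.
Similarly q_C = 31/6 − (1/3)q_B.
Solving the two reaction functions simultaneously: (1 − (−1/3)(−1/3))q_B = 53/6 − (1/3)·(31/6), so (8/9)q_B = 64/9 and q_B = 8.
Then q_C = 31/6 − (1/3)·8 = 2.5.
P_B = 63 − 3·8 − 2·2.5 = 34.
Profit = (34 − 10)·8 = 192.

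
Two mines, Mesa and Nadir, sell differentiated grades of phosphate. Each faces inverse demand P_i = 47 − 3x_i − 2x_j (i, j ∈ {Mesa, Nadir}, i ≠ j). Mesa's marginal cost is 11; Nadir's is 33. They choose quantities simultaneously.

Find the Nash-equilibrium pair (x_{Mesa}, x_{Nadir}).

Mine Mesa's profit: π = x_{Mesa}(47 − 3x_{Mesa} − 2x_{Nadir}) − 11x_{Mesa}.
∂π/∂x_{Mesa} = 36 − 6x_{Mesa} − 2x_{Nadir} = 0 ⇒ x_{Mesa} = 6 − (1/3)x_{Nadir}.
Similarly x_{Nadir} = 7/3 − (1/3)x_{Mesa}.
Plugging x_{Nadir} into Mesa's best response: x_{Mesa} = 6 − (1/3)(7/3 − (1/3)x_{Mesa}) ⇒ (8/9)x_{Mesa} = 47/9, so x_{Mesa} = 5.875.
Then x_{Nadir} = 7/3 − (1/3)·5.875 = 0.375.

5.875, 0.375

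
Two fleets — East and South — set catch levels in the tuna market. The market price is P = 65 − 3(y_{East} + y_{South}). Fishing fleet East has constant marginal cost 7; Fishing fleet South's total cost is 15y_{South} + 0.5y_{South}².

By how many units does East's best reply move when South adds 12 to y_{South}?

-6

Fishing fleet East's profit: π = y_{East}(65 − 3(y_{East} + y_{South})) − 7y_{East}.
∂π/∂y_{East} = 58 − 6y_{East} − 3y_{South} = 0, so y_{East} = 29/3 − 0.5y_{South}.
The reaction-function slope is −0.5, so a 12-unit rise in y_{South} moves y_{East} by −0.5 × 12 = −6. East's best response falls — the actions are strategic substitutes.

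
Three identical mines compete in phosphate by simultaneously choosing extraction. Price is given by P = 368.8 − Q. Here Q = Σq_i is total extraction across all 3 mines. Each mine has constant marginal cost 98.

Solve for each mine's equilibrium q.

A representative mine's profit is π_i = q_i(368.8 − Q) − 98q_i, with Q = q_i + Σ_{j≠i} q_j.
First-order condition: 270.8 − 2q_i − Σ_{j≠i} q_j = 0.
Imposing symmetry (q_j = q for all j) turns Σ_{j≠i} q_j into 2q, so 270.8 = 4q and q = 67.7.

67.7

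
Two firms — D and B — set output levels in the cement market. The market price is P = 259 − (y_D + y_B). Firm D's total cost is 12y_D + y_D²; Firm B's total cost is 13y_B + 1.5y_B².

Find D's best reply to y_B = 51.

49

Firm D's profit: π = y_D(259 − (y_D + y_B)) − 12y_D − y_D².
∂π/∂y_D = 247 − 4y_D − y_B = 0, so y_D = 61.75 − 0.25y_B.
At y_B = 51: y_D = 61.75 − 0.25·51 = 49.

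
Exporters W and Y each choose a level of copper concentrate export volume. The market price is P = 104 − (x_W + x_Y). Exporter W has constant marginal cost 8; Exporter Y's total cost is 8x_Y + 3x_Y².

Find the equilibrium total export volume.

Exporter W's profit: π = x_W(104 − (x_W + x_Y)) − 8x_W.
∂π/∂x_W = 96 − 2x_W − x_Y = 0, so x_W = 48 − 0.5x_Y.
For Y: ∂π/∂x_Y = 96 − 8x_Y − x_W = 0 ⇒ x_Y = 12 − 0.125x_W.
Solving the two reaction functions simultaneously: (1 − (−0.5)(−0.125))x_W = 48 − 0.5·12, so 0.9375x_W = 42 and x_W = 44.8.
Then x_Y = 12 − 0.125·44.8 = 6.4.
Total export volume: 44.8 + 6.4 = 51.2.

51.2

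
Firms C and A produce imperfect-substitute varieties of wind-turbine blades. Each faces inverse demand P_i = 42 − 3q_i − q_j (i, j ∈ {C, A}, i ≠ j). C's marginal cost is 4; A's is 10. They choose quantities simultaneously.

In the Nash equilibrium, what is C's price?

Firm C's profit: π = q_C(42 − 3q_C − q_A) − 4q_C.
∂π/∂q_C = 38 − 6q_C − q_A = 0 ⇒ q_C = 19/3 − (1/6)q_A.
Similarly q_A = 16/3 − (1/6)q_C.
Substituting the second reaction function into the first: q_C = 19/3 − (1/6)(16/3 − (1/6)q_C), which gives (35/36)q_C = 49/9 ⇒ q_C = 5.6.
Then q_A = 16/3 − (1/6)·5.6 = 4.4.
P_C = 42 − 3·5.6 − 4.4 = 20.8.

20.8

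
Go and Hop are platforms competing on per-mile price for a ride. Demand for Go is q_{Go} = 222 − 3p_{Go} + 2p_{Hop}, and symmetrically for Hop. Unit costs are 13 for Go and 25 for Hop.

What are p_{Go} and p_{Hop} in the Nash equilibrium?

67.5, 72

Go's profit: π = (p_{Go} − 13)(222 − 3p_{Go} + 2p_{Hop}).
∂π/∂p_{Go} = 261 − 6p_{Go} + 2p_{Hop} = 0 ⇒ p_{Go} = 43.5 + (1/3)p_{Hop}.
Similarly p_{Hop} = 49.5 + (1/3)p_{Go}.
Solving the two reaction functions simultaneously: (1 − (1/3)(1/3))p_{Go} = 43.5 + (1/3)·49.5, so (8/9)p_{Go} = 60 and p_{Go} = 67.5.
Then p_{Hop} = 49.5 + (1/3)·67.5 = 72.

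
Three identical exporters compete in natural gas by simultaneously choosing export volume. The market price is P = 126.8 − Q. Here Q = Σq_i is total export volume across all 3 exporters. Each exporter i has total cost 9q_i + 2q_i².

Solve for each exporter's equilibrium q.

A representative exporter's profit is π_i = q_i(126.8 − Q) − 9q_i − 2q_i², with Q = q_i + Σ_{j≠i} q_j.
First-order condition: 117.8 − 6q_i − Σ_{j≠i} q_j = 0.
In a symmetric equilibrium every exporter chooses the same q, so Σ_{j≠i} q_j = 2q. The condition becomes 117.8 − 8q = 0, giving q = 117.8/8 = 14.725.

14.725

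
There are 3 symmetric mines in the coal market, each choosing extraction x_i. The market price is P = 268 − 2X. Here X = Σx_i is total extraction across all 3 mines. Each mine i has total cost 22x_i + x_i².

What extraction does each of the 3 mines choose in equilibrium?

A representative mine's profit is π_i = x_i(268 − 2X) − 22x_i − x_i², with X = x_i + Σ_{j≠i} x_j.
First-order condition: 246 − 6x_i − 2Σ_{j≠i} x_j = 0.
In a symmetric equilibrium every mine chooses the same x, so Σ_{j≠i} x_j = 2x. The condition becomes 246 − 10x = 0, giving x = 246/10 = 24.6.

24.6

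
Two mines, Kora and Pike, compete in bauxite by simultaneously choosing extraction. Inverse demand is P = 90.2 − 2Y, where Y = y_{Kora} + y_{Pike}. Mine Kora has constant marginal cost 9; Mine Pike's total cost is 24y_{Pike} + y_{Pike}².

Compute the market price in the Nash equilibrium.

44.48

Mine Kora's profit: π = y_{Kora}(90.2 − 2(y_{Kora} + y_{Pike})) − 9y_{Kora}.
∂π/∂y_{Kora} = 81.2 − 4y_{Kora} − 2y_{Pike} = 0, so y_{Kora} = 20.3 − 0.5y_{Pike}.
For Pike: ∂π/∂y_{Pike} = 66.2 − 6y_{Pike} − 2y_{Kora} = 0 ⇒ y_{Pike} = 331/30 − (1/3)y_{Kora}.
Plugging y_{Pike} into Kora's best response: y_{Kora} = 20.3 − 0.5(331/30 − (1/3)y_{Kora}) ⇒ (5/6)y_{Kora} = 887/60, so y_{Kora} = 17.74.
Then y_{Pike} = 331/30 − (1/3)·17.74 = 5.12.
Equilibrium price: P = 90.2 − 2·22.86 = 44.48.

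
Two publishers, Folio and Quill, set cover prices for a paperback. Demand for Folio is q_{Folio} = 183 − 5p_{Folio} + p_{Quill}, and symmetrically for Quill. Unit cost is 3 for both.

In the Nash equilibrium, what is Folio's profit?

1805

Folio's profit: π = (p_{Folio} − 3)(183 − 5p_{Folio} + p_{Quill}).
∂π/∂p_{Folio} = 198 − 10p_{Folio} + p_{Quill} = 0 ⇒ p_{Folio} = 19.8 + 0.1p_{Quill}.
The game is symmetric, so in equilibrium p_{Quill} = p_{Folio}: the reaction function gives 0.9p_{Folio} = 19.8, hence p_{Folio} = 22.
q_{Folio} = 183 − 5·22 + 22 = 95.
Profit = (22 − 3)·95 = 1805.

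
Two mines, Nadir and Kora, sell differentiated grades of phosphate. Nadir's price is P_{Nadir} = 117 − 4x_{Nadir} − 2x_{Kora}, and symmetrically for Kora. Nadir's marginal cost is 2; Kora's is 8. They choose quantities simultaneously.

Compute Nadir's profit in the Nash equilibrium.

547.56

Mine Nadir's profit: π = x_{Nadir}(117 − 4x_{Nadir} − 2x_{Kora}) − 2x_{Nadir}.
∂π/∂x_{Nadir} = 115 − 8x_{Nadir} − 2x_{Kora} = 0 ⇒ x_{Nadir} = 14.375 − 0.25x_{Kora}.
Similarly x_{Kora} = 13.625 − 0.25x_{Nadir}.
Plugging x_{Kora} into Nadir's best response: x_{Nadir} = 14.375 − 0.25(13.625 − 0.25x_{Nadir}) ⇒ 0.9375x_{Nadir} = 351/32, so x_{Nadir} = 11.7.
Then x_{Kora} = 13.625 − 0.25·11.7 = 10.7.
P_{Nadir} = 117 − 4·11.7 − 2·10.7 = 48.8.
Profit = (48.8 − 2)·11.7 = 547.56.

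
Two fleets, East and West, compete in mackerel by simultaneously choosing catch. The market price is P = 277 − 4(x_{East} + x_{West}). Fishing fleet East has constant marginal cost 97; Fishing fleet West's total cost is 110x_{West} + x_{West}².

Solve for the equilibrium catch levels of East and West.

17.6875, 9.625

Fishing fleet East's profit: π = x_{East}(277 − 4(x_{East} + x_{West})) − 97x_{East}.
∂π/∂x_{East} = 180 − 8x_{East} − 4x_{West} = 0, so x_{East} = 22.5 − 0.5x_{West}.
For West: ∂π/∂x_{West} = 167 − 10x_{West} − 4x_{East} = 0 ⇒ x_{West} = 16.7 − 0.4x_{East}.
Plugging x_{West} into East's best response: x_{East} = 22.5 − 0.5(16.7 − 0.4x_{East}) ⇒ 0.8x_{East} = 14.15, so x_{East} = 17.6875.
Then x_{West} = 16.7 − 0.4·17.6875 = 9.625.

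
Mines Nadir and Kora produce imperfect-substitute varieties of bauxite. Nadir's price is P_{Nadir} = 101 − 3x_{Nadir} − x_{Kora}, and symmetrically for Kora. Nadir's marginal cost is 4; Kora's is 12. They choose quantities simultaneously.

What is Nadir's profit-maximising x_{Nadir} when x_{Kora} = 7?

15

Mine Nadir's profit: π = x_{Nadir}(101 − 3x_{Nadir} − x_{Kora}) − 4x_{Nadir}.
∂π/∂x_{Nadir} = 97 − 6x_{Nadir} − x_{Kora} = 0 ⇒ x_{Nadir} = 97/6 − (1/6)x_{Kora}.
At x_{Kora} = 7: x_{Nadir} = 97/6 − (1/6)·7 = 15.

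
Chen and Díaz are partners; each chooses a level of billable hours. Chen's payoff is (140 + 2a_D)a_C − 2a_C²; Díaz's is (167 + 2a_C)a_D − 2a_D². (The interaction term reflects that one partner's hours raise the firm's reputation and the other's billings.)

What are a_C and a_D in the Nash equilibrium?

Expanding Chen's payoff: 140a_C + 2a_Da_C − 2a_C².
∂π/∂a_C = 140 + 2a_D − 4a_C = 0, so a_C = 35 + 0.5a_D.
Likewise for Díaz: a_D = 41.75 + 0.5a_C.
Substituting the second reaction function into the first: a_C = 35 + 0.5(41.75 + 0.5a_C), which gives 0.75a_C = 55.875 ⇒ a_C = 74.5.
Then a_D = 41.75 + 0.5·74.5 = 79.

74.5, 79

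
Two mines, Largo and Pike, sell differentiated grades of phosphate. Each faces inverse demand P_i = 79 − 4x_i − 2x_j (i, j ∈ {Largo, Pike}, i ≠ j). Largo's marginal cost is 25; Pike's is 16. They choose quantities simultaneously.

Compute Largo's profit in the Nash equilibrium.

Mine Largo's profit: π = x_{Largo}(79 − 4x_{Largo} − 2x_{Pike}) − 25x_{Largo}.
∂π/∂x_{Largo} = 54 − 8x_{Largo} − 2x_{Pike} = 0 ⇒ x_{Largo} = 6.75 − 0.25x_{Pike}.
Similarly x_{Pike} = 7.875 − 0.25x_{Largo}.
Substituting the second reaction function into the first: x_{Largo} = 6.75 − 0.25(7.875 − 0.25x_{Largo}), which gives 0.9375x_{Largo} = 153/32 ⇒ x_{Largo} = 5.1.
Then x_{Pike} = 7.875 − 0.25·5.1 = 6.6.
P_{Largo} = 79 − 4·5.1 − 2·6.6 = 45.4.
Profit = (45.4 − 25)·5.1 = 104.04.

104.04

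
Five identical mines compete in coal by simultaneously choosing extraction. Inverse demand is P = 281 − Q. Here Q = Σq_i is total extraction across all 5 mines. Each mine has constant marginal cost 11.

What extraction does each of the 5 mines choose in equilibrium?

A representative mine's profit is π_i = q_i(281 − Q) − 11q_i, with Q = q_i + Σ_{j≠i} q_j.
First-order condition: 270 − 2q_i − Σ_{j≠i} q_j = 0.
In a symmetric equilibrium every mine chooses the same q, so Σ_{j≠i} q_j = 4q. The condition becomes 270 − 6q = 0, giving q = 270/6 = 45.

45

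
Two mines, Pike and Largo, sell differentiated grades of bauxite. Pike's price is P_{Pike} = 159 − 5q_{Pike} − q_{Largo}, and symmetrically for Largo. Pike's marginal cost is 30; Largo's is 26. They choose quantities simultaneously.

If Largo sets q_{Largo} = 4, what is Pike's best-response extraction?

Mine Pike's profit: π = q_{Pike}(159 − 5q_{Pike} − q_{Largo}) − 30q_{Pike}.
∂π/∂q_{Pike} = 129 − 10q_{Pike} − q_{Largo} = 0 ⇒ q_{Pike} = 12.9 − 0.1q_{Largo}.
At q_{Largo} = 4: q_{Pike} = 12.9 − 0.1·4 = 12.5.

12.5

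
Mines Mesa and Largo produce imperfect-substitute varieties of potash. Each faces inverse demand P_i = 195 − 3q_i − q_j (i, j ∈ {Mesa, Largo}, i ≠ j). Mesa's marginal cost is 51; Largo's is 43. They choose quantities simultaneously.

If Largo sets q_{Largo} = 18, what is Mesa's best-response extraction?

Mine Mesa's profit: π = q_{Mesa}(195 − 3q_{Mesa} − q_{Largo}) − 51q_{Mesa}.
∂π/∂q_{Mesa} = 144 − 6q_{Mesa} − q_{Largo} = 0 ⇒ q_{Mesa} = 24 − (1/6)q_{Largo}.
At q_{Largo} = 18: q_{Mesa} = 24 − (1/6)·18 = 21.

21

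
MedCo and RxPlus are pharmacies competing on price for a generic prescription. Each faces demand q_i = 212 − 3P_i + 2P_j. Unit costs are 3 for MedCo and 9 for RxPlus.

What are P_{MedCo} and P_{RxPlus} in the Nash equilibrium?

56.375, 58.625

MedCo's profit: π = (P_{MedCo} − 3)(212 − 3P_{MedCo} + 2P_{RxPlus}).
∂π/∂P_{MedCo} = 221 − 6P_{MedCo} + 2P_{RxPlus} = 0 ⇒ P_{MedCo} = 221/6 + (1/3)P_{RxPlus}.
Similarly P_{RxPlus} = 239/6 + (1/3)P_{MedCo}.
Solving the two reaction functions simultaneously: (1 − (1/3)(1/3))P_{MedCo} = 221/6 + (1/3)·(239/6), so (8/9)P_{MedCo} = 451/9 and P_{MedCo} = 56.375.
Then P_{RxPlus} = 239/6 + (1/3)·56.375 = 58.625.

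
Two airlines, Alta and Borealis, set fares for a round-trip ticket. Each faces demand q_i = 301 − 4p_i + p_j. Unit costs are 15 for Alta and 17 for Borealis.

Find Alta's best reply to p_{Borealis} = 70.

Alta's profit: π = (p_{Alta} − 15)(301 − 4p_{Alta} + p_{Borealis}).
∂π/∂p_{Alta} = 361 − 8p_{Alta} + p_{Borealis} = 0 ⇒ p_{Alta} = 45.125 + 0.125p_{Borealis}.
At p_{Borealis} = 70: p_{Alta} = 45.125 + 0.125·70 = 53.875.

53.875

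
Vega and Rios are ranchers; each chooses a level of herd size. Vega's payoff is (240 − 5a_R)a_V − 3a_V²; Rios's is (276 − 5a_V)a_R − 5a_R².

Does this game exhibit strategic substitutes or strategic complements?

Expanding Vega's payoff: 240a_V − 5a_Ra_V − 3a_V².
∂π/∂a_V = 240 − 5a_R − 6a_V = 0, so a_V = 40 − (5/6)a_R.
The best-response slope da_V/da_R = −5/6 < 0: the reaction function is downward-sloping, so the choices are strategic substitutes.

strategic substitutes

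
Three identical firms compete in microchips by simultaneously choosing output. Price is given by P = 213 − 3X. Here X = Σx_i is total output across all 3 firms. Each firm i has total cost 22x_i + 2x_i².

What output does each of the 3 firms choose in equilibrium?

11.9375

A representative firm's profit is π_i = x_i(213 − 3X) − 22x_i − 2x_i², with X = x_i + Σ_{j≠i} x_j.
First-order condition: 191 − 10x_i − 3Σ_{j≠i} x_j = 0.
In a symmetric equilibrium every firm chooses the same x, so Σ_{j≠i} x_j = 2x. The condition becomes 191 − 16x = 0, giving x = 191/16 = 11.9375.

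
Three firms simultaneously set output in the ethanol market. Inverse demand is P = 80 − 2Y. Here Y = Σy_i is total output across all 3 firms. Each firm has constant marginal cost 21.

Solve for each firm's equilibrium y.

7.375

A representative firm's profit is π_i = y_i(80 − 2Y) − 21y_i, with Y = y_i + Σ_{j≠i} y_j.
First-order condition: 59 − 4y_i − 2Σ_{j≠i} y_j = 0.
With identical firms, set every y_j = y: then 59 − 4y − 4y = 0, i.e. y = 59/8 = 7.375.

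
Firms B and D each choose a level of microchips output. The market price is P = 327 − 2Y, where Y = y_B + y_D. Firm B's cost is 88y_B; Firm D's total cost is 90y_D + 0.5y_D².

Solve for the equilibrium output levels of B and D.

45.0625, 29.375

Firm B's profit: π = y_B(327 − 2(y_B + y_D)) − 88y_B.
∂π/∂y_B = 239 − 4y_B − 2y_D = 0, so y_B = 59.75 − 0.5y_D.
For D: ∂π/∂y_D = 237 − 5y_D − 2y_B = 0 ⇒ y_D = 47.4 − 0.4y_B.
Substituting the second reaction function into the first: y_B = 59.75 − 0.5(47.4 − 0.4y_B), which gives 0.8y_B = 36.05 ⇒ y_B = 45.0625.
Then y_D = 47.4 − 0.4·45.0625 = 29.375.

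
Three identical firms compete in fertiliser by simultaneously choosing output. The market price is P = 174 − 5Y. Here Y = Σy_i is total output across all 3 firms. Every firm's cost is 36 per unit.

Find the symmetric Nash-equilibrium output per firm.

6.9

A representative firm's profit is π_i = y_i(174 − 5Y) − 36y_i, with Y = y_i + Σ_{j≠i} y_j.
First-order condition: 138 − 10y_i − 5Σ_{j≠i} y_j = 0.
Imposing symmetry (y_j = y for all j) turns Σ_{j≠i} y_j into 2y, so 138 = 20y and y = 6.9.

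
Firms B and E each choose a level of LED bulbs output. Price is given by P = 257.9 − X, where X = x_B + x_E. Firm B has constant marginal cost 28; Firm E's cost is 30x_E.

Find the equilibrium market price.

105.3

Firm B's profit: π = x_B(257.9 − (x_B + x_E)) − 28x_B.
∂π/∂x_B = 229.9 − 2x_B − x_E = 0, so x_B = 114.95 − 0.5x_E.
By the same steps for E: x_E = 113.95 − 0.5x_B.
Plugging x_E into B's best response: x_B = 114.95 − 0.5(113.95 − 0.5x_B) ⇒ 0.75x_B = 57.975, so x_B = 77.3.
Then x_E = 113.95 − 0.5·77.3 = 75.3.
Equilibrium price: P = 257.9 − 152.6 = 105.3.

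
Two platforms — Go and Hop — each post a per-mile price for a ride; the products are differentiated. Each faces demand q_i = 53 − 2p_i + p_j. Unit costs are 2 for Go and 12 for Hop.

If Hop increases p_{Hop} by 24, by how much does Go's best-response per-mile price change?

Go's profit: π = (p_{Go} − 2)(53 − 2p_{Go} + p_{Hop}).
∂π/∂p_{Go} = 57 − 4p_{Go} + p_{Hop} = 0 ⇒ p_{Go} = 14.25 + 0.25p_{Hop}.
The reaction-function slope is 0.25, so a 24-unit rise in p_{Hop} moves p_{Go} by 0.25 × 24 = 6. Go's best response rises — the actions are strategic complements.

6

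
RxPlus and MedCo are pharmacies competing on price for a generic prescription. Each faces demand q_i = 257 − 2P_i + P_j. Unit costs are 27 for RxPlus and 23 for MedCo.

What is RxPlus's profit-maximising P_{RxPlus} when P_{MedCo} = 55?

RxPlus's profit: π = (P_{RxPlus} − 27)(257 − 2P_{RxPlus} + P_{MedCo}).
∂π/∂P_{RxPlus} = 311 − 4P_{RxPlus} + P_{MedCo} = 0 ⇒ P_{RxPlus} = 77.75 + 0.25P_{MedCo}.
At P_{MedCo} = 55: P_{RxPlus} = 77.75 + 0.25·55 = 91.5.

91.5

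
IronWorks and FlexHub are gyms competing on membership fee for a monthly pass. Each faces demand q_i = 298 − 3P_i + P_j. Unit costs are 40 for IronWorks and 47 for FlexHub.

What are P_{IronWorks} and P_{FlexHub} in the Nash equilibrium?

84.2, 87.2

IronWorks's profit: π = (P_{IronWorks} − 40)(298 − 3P_{IronWorks} + P_{FlexHub}).
∂π/∂P_{IronWorks} = 418 − 6P_{IronWorks} + P_{FlexHub} = 0 ⇒ P_{IronWorks} = 209/3 + (1/6)P_{FlexHub}.
Similarly P_{FlexHub} = 439/6 + (1/6)P_{IronWorks}.
Plugging P_{FlexHub} into IronWorks's best response: P_{IronWorks} = 209/3 + (1/6)(439/6 + (1/6)P_{IronWorks}) ⇒ (35/36)P_{IronWorks} = 2947/36, so P_{IronWorks} = 84.2.
Then P_{FlexHub} = 439/6 + (1/6)·84.2 = 87.2.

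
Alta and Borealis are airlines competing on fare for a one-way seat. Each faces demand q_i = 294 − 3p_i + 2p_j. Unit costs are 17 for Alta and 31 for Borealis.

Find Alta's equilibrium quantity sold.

Alta's profit: π = (p_{Alta} − 17)(294 − 3p_{Alta} + 2p_{Borealis}).
∂π/∂p_{Alta} = 345 − 6p_{Alta} + 2p_{Borealis} = 0 ⇒ p_{Alta} = 57.5 + (1/3)p_{Borealis}.
Similarly p_{Borealis} = 64.5 + (1/3)p_{Alta}.
Plugging p_{Borealis} into Alta's best response: p_{Alta} = 57.5 + (1/3)(64.5 + (1/3)p_{Alta}) ⇒ (8/9)p_{Alta} = 79, so p_{Alta} = 88.875.
Then p_{Borealis} = 64.5 + (1/3)·88.875 = 94.125.
q_{Alta} = 294 − 3·88.875 + 2·94.125 = 215.625.

215.625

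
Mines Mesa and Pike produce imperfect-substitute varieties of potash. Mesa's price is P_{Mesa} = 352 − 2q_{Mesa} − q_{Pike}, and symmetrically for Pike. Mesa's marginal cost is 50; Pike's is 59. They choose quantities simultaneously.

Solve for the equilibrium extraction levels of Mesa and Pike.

61, 58

Mine Mesa's profit: π = q_{Mesa}(352 − 2q_{Mesa} − q_{Pike}) − 50q_{Mesa}.
∂π/∂q_{Mesa} = 302 − 4q_{Mesa} − q_{Pike} = 0 ⇒ q_{Mesa} = 75.5 − 0.25q_{Pike}.
Similarly q_{Pike} = 73.25 − 0.25q_{Mesa}.
Plugging q_{Pike} into Mesa's best response: q_{Mesa} = 75.5 − 0.25(73.25 − 0.25q_{Mesa}) ⇒ 0.9375q_{Mesa} = 57.1875, so q_{Mesa} = 61.
Then q_{Pike} = 73.25 − 0.25·61 = 58.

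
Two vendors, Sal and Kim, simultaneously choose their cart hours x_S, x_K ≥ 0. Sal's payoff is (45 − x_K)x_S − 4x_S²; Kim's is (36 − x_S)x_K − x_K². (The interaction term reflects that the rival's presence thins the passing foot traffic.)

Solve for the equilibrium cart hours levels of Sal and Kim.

3.6, 16.2

Expanding Sal's payoff: 45x_S − x_Kx_S − 4x_S².
∂π/∂x_S = 45 − x_K − 8x_S = 0, so x_S = 5.625 − 0.125x_K.
Likewise for Kim: x_K = 18 − 0.5x_S.
Plugging x_K into Sal's best response: x_S = 5.625 − 0.125(18 − 0.5x_S) ⇒ 0.9375x_S = 3.375, so x_S = 3.6.
Then x_K = 18 − 0.5·3.6 = 16.2.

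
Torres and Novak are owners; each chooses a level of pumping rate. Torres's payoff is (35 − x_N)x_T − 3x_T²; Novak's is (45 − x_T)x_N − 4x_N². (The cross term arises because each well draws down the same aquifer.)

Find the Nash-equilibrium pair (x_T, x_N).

5, 5

Expanding Torres's payoff: 35x_T − x_Nx_T − 3x_T².
∂π/∂x_T = 35 − x_N − 6x_T = 0, so x_T = 35/6 − (1/6)x_N.
Likewise for Novak: x_N = 5.625 − 0.125x_T.
Substituting the second reaction function into the first: x_T = 35/6 − (1/6)(5.625 − 0.125x_T), which gives (47/48)x_T = 235/48 ⇒ x_T = 5.
Then x_N = 5.625 − 0.125·5 = 5.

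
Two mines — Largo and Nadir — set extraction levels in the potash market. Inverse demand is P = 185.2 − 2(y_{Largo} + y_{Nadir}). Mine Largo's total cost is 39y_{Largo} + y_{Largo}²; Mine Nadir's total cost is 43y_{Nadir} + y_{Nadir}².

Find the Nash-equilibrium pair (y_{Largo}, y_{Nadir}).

Mine Largo's profit: π = y_{Largo}(185.2 − 2(y_{Largo} + y_{Nadir})) − 39y_{Largo} − y_{Largo}².
∂π/∂y_{Largo} = 146.2 − 6y_{Largo} − 2y_{Nadir} = 0, so y_{Largo} = 731/30 − (1/3)y_{Nadir}.
By the same steps for Nadir: y_{Nadir} = 23.7 − (1/3)y_{Largo}.
Solving the two reaction functions simultaneously: (1 − (−1/3)(−1/3))y_{Largo} = 731/30 − (1/3)·23.7, so (8/9)y_{Largo} = 247/15 and y_{Largo} = 18.525.
Then y_{Nadir} = 23.7 − (1/3)·18.525 = 17.525.

18.525, 17.525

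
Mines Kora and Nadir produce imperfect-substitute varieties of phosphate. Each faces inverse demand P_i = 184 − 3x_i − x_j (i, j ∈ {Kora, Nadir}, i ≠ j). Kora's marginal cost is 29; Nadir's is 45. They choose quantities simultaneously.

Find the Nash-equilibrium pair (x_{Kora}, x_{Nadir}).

Mine Kora's profit: π = x_{Kora}(184 − 3x_{Kora} − x_{Nadir}) − 29x_{Kora}.
∂π/∂x_{Kora} = 155 − 6x_{Kora} − x_{Nadir} = 0 ⇒ x_{Kora} = 155/6 − (1/6)x_{Nadir}.
Similarly x_{Nadir} = 139/6 − (1/6)x_{Kora}.
Plugging x_{Nadir} into Kora's best response: x_{Kora} = 155/6 − (1/6)(139/6 − (1/6)x_{Kora}) ⇒ (35/36)x_{Kora} = 791/36, so x_{Kora} = 22.6.
Then x_{Nadir} = 139/6 − (1/6)·22.6 = 19.4.

22.6, 19.4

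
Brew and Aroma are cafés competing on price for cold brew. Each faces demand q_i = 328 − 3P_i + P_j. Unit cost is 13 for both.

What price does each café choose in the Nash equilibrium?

Brew's profit: π = (P_{Brew} − 13)(328 − 3P_{Brew} + P_{Aroma}).
∂π/∂P_{Brew} = 367 − 6P_{Brew} + P_{Aroma} = 0 ⇒ P_{Brew} = 367/6 + (1/6)P_{Aroma}.
By symmetry P_{Aroma} = P_{Brew}; substituting into the reaction function, (5/6)P_{Brew} = 367/6 and P_{Brew} = 73.4.

73.4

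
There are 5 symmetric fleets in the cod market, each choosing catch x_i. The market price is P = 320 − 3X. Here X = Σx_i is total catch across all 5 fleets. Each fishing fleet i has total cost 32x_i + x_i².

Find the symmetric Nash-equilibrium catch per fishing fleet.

14.4

A representative fishing fleet's profit is π_i = x_i(320 − 3X) − 32x_i − x_i², with X = x_i + Σ_{j≠i} x_j.
First-order condition: 288 − 8x_i − 3Σ_{j≠i} x_j = 0.
With identical fishing fleets, set every x_j = x: then 288 − 8x − 12x = 0, i.e. x = 288/20 = 14.4.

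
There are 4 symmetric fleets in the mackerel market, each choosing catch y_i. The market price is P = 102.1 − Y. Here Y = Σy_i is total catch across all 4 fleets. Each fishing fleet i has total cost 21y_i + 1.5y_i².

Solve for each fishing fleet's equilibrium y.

A representative fishing fleet's profit is π_i = y_i(102.1 − Y) − 21y_i − 1.5y_i², with Y = y_i + Σ_{j≠i} y_j.
First-order condition: 81.1 − 5y_i − Σ_{j≠i} y_j = 0.
With identical fishing fleets, set every y_j = y: then 81.1 − 5y − 3y = 0, i.e. y = 81.1/8 = 10.1375.

10.1375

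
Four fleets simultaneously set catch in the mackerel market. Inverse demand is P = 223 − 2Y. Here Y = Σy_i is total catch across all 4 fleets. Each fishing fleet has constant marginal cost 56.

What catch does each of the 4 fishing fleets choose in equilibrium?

A representative fishing fleet's profit is π_i = y_i(223 − 2Y) − 56y_i, with Y = y_i + Σ_{j≠i} y_j.
First-order condition: 167 − 4y_i − 2Σ_{j≠i} y_j = 0.
With identical fishing fleets, set every y_j = y: then 167 − 4y − 6y = 0, i.e. y = 167/10 = 16.7.

16.7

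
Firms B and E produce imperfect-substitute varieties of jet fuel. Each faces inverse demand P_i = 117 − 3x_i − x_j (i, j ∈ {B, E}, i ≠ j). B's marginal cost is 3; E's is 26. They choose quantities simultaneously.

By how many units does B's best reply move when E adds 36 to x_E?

Firm B's profit: π = x_B(117 − 3x_B − x_E) − 3x_B.
∂π/∂x_B = 114 − 6x_B − x_E = 0 ⇒ x_B = 19 − (1/6)x_E.
The reaction-function slope is −1/6, so a 36-unit rise in x_E moves x_B by −1/6 × 36 = −6. B's best response falls — the actions are strategic substitutes.

-6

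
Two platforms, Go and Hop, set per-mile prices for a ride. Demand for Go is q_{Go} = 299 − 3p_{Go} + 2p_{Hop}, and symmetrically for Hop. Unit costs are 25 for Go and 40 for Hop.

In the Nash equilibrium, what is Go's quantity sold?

Go's profit: π = (p_{Go} − 25)(299 − 3p_{Go} + 2p_{Hop}).
∂π/∂p_{Go} = 374 − 6p_{Go} + 2p_{Hop} = 0 ⇒ p_{Go} = 187/3 + (1/3)p_{Hop}.
Similarly p_{Hop} = 419/6 + (1/3)p_{Go}.
Substituting the second reaction function into the first: p_{Go} = 187/3 + (1/3)(419/6 + (1/3)p_{Go}), which gives (8/9)p_{Go} = 1541/18 ⇒ p_{Go} = 96.3125.
Then p_{Hop} = 419/6 + (1/3)·96.3125 = 101.9375.
q_{Go} = 299 − 3·96.3125 + 2·101.9375 = 213.9375.

213.9375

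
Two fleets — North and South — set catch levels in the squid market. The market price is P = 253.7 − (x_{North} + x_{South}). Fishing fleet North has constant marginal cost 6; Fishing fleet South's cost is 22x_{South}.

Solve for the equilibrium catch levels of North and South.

Fishing fleet North's profit: π = x_{North}(253.7 − (x_{North} + x_{South})) − 6x_{North}.
∂π/∂x_{North} = 247.7 − 2x_{North} − x_{South} = 0, so x_{North} = 123.85 − 0.5x_{South}.
By the same steps for South: x_{South} = 115.85 − 0.5x_{North}.
Solving the two reaction functions simultaneously: (1 − (−0.5)(−0.5))x_{North} = 123.85 − 0.5·115.85, so 0.75x_{North} = 65.925 and x_{North} = 87.9.
Then x_{South} = 115.85 − 0.5·87.9 = 71.9.

87.9, 71.9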